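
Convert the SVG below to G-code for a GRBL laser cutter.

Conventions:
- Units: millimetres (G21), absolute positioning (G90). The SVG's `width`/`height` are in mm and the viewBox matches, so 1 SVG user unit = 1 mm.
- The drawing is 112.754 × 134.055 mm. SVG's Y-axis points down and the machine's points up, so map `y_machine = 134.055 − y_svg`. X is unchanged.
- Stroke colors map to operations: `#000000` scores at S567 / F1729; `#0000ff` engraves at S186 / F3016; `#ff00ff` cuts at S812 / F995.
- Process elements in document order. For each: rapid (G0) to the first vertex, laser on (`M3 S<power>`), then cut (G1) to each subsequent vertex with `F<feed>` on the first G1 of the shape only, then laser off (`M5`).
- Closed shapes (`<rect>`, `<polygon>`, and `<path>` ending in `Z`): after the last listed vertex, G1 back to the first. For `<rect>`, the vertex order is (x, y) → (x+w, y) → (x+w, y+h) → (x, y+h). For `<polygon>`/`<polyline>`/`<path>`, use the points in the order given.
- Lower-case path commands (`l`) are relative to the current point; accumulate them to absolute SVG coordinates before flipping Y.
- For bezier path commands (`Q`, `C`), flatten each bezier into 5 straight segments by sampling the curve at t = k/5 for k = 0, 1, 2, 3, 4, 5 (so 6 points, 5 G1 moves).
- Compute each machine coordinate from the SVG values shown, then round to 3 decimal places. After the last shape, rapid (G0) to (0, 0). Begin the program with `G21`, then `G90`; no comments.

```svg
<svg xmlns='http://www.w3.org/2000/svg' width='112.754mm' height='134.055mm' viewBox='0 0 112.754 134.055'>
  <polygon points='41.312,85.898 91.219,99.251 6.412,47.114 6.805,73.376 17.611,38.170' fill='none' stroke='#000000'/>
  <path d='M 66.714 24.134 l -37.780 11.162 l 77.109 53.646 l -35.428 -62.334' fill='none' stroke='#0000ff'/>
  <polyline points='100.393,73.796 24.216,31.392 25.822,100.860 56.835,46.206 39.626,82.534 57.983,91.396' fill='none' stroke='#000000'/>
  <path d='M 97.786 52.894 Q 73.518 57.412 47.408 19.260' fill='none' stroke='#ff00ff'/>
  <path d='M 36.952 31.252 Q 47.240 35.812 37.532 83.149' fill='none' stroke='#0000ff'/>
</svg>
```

G21
G90
G0 X41.312 Y48.157
M3 S567
G1 X91.219 Y34.804 F1729
G1 X6.412 Y86.941
G1 X6.805 Y60.679
G1 X17.611 Y95.885
G1 X41.312 Y48.157
M5
G0 X66.714 Y109.921
M3 S186
G1 X28.934 Y98.759 F3016
G1 X106.043 Y45.113
G1 X70.615 Y107.447
M5
G0 X100.393 Y60.259
M3 S567
G1 X24.216 Y102.663 F1729
G1 X25.822 Y33.195
G1 X56.835 Y87.849
G1 X39.626 Y51.521
G1 X57.983 Y42.659
M5
G0 X97.786 Y81.161
M3 S812
G1 X88.005 Y81.061 F995
G1 X78.077 Y84.374
G1 X68.001 Y91.101
G1 X57.778 Y101.241
G1 X47.408 Y114.795
M5
G0 X36.952 Y102.803
M3 S186
G1 X40.267 Y99.268 F3016
G1 X41.983 Y92.311
G1 X42.099 Y81.931
G1 X40.615 Y68.130
G1 X37.532 Y50.906
M5
G0 X0.000 Y0.000

viewBox `0 0 112.754 134.055` with mm width/height → 1 unit = 1 mm. Flip: y_m = 134.055 − y_svg.

**Shape 1** — `<polygon>` closed polygon, stroke `#000000` → score (S567, F1729). Machine vertices: (41.312,48.157) → (91.219,34.804) → (6.412,86.941) → (6.805,60.679) → (17.611,95.885) → (41.312,48.157). Closed: final G1 returns to the first vertex.

**Shape 2** — `<path>` open polyline, stroke `#0000ff` → engrave (S186, F3016). Machine vertices: (66.714,109.921) → (28.934,98.759) → (106.043,45.113) → (70.615,107.447). Open path.

**Shape 3** — `<polyline>` open polyline, stroke `#000000` → score (S567, F1729). Machine vertices: (100.393,60.259) → (24.216,102.663) → (25.822,33.195) → (56.835,87.849) → (39.626,51.521) → (57.983,42.659). Open path.

**Shape 4** — `<path>` quadratic bezier, stroke `#ff00ff` → cut (S812, F995). Control points (SVG): P0=(97.786,52.894), P1=(73.518,57.412), P2=(47.408,19.260); sampled at t=k/5. Machine vertices: (97.786,81.161) → (88.005,81.061) → (78.077,84.374) → (68.001,91.101) → (57.778,101.241) → (47.408,114.795). Open path.

**Shape 5** — `<path>` quadratic bezier, stroke `#0000ff` → engrave (S186, F3016). Control points (SVG): P0=(36.952,31.252), P1=(47.240,35.812), P2=(37.532,83.149); sampled at t=k/5. Machine vertices: (36.952,102.803) → (40.267,99.268) → (41.983,92.311) → (42.099,81.931) → (40.615,68.130) → (37.532,50.906). Open path.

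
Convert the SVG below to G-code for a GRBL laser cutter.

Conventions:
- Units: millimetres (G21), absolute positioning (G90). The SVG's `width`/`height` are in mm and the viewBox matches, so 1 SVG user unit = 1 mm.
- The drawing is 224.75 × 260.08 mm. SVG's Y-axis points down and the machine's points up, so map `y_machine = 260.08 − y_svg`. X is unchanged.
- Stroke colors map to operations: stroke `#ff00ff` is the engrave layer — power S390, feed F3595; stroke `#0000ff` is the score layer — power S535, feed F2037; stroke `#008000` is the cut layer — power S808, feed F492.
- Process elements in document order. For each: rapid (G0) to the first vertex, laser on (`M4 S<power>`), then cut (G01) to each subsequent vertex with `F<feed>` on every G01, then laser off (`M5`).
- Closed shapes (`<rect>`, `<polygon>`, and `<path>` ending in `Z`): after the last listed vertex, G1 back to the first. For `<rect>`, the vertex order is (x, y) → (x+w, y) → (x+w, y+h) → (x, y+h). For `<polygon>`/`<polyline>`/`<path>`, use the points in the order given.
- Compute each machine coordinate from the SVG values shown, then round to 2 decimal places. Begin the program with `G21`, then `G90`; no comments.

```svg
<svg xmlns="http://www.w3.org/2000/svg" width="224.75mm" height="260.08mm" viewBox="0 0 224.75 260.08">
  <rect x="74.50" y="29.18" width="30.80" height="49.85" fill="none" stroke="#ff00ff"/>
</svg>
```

G21
G90
G0 X74.50 Y230.90
M4 S390
G01 X105.30 Y230.90 F3595
G01 X105.30 Y181.05 F3595
G01 X74.50 Y181.05 F3595
G01 X74.50 Y230.90 F3595
M5

1 u = 1 mm; y_m = 260.08 − y.

[1] `<rect>` rectangle, #ff00ff→engrave S390 F3595: (74.50,230.90) → (105.30,230.90) → (105.30,181.05) → (74.50,181.05) → (74.50,230.90) (closed)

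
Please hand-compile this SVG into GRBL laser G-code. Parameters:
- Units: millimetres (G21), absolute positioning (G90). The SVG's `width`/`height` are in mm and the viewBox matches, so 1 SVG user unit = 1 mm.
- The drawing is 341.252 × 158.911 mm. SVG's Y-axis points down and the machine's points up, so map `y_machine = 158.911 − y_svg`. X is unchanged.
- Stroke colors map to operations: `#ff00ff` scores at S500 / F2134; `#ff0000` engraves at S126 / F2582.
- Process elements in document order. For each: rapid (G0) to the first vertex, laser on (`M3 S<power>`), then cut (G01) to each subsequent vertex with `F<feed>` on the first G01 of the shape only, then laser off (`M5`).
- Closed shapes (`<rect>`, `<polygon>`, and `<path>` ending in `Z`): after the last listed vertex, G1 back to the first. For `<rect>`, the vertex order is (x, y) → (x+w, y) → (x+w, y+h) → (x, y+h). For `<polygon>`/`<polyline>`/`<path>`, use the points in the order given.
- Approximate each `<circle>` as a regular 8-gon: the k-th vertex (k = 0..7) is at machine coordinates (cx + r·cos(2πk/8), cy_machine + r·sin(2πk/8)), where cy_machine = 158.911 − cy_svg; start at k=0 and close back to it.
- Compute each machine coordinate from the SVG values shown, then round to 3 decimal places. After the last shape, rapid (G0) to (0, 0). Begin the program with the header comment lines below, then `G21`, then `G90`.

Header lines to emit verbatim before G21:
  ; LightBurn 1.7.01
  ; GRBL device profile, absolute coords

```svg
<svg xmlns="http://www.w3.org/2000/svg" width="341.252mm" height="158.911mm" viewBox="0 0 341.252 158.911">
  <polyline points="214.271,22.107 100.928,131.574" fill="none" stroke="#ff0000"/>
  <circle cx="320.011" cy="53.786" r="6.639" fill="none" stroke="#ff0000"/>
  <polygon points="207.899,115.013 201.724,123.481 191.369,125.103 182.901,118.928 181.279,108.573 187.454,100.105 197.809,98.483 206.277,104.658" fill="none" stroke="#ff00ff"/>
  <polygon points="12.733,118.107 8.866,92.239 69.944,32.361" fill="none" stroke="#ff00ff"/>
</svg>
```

1 u = 1 mm; y_m = 158.911 − y.

[1] `<polyline>` line segment, #ff0000→engrave S126 F2582: (214.271,136.804) → (100.928,27.337)

[2] `<circle>` circle, #ff0000→engrave S126 F2582: (326.650,105.125) → (324.705,109.819) → (320.011,111.764) → (315.317,109.819) → (313.372,105.125) → (315.317,100.431) → (320.011,98.486) → (324.705,100.431) → (326.650,105.125) (closed)

[3] `<polygon>` regular polygon, #ff00ff→score S500 F2134: (207.899,43.898) → (201.724,35.430) → (191.369,33.808) → (182.901,39.983) → (181.279,50.338) → (187.454,58.806) → (197.809,60.428) → (206.277,54.253) → (207.899,43.898) (closed)

[4] `<polygon>` closed polygon, #ff00ff→score S500 F2134: (12.733,40.804) → (8.866,66.672) → (69.944,126.550) → (12.733,40.804) (closed)

; LightBurn 1.7.01
; GRBL device profile, absolute coords
G21
G90
G0 X214.271 Y136.804
M3 S126
G01 X100.928 Y27.337 F2582
M5
G0 X326.650 Y105.125
M3 S126
G01 X324.705 Y109.819 F2582
G01 X320.011 Y111.764
G01 X315.317 Y109.819
G01 X313.372 Y105.125
G01 X315.317 Y100.431
G01 X320.011 Y98.486
G01 X324.705 Y100.431
G01 X326.650 Y105.125
M5
G0 X207.899 Y43.898
M3 S500
G01 X201.724 Y35.430 F2134
G01 X191.369 Y33.808
G01 X182.901 Y39.983
G01 X181.279 Y50.338
G01 X187.454 Y58.806
G01 X197.809 Y60.428
G01 X206.277 Y54.253
G01 X207.899 Y43.898
M5
G0 X12.733 Y40.804
M3 S500
G01 X8.866 Y66.672 F2134
G01 X69.944 Y126.550
G01 X12.733 Y40.804
M5
G0 X0.000 Y0.000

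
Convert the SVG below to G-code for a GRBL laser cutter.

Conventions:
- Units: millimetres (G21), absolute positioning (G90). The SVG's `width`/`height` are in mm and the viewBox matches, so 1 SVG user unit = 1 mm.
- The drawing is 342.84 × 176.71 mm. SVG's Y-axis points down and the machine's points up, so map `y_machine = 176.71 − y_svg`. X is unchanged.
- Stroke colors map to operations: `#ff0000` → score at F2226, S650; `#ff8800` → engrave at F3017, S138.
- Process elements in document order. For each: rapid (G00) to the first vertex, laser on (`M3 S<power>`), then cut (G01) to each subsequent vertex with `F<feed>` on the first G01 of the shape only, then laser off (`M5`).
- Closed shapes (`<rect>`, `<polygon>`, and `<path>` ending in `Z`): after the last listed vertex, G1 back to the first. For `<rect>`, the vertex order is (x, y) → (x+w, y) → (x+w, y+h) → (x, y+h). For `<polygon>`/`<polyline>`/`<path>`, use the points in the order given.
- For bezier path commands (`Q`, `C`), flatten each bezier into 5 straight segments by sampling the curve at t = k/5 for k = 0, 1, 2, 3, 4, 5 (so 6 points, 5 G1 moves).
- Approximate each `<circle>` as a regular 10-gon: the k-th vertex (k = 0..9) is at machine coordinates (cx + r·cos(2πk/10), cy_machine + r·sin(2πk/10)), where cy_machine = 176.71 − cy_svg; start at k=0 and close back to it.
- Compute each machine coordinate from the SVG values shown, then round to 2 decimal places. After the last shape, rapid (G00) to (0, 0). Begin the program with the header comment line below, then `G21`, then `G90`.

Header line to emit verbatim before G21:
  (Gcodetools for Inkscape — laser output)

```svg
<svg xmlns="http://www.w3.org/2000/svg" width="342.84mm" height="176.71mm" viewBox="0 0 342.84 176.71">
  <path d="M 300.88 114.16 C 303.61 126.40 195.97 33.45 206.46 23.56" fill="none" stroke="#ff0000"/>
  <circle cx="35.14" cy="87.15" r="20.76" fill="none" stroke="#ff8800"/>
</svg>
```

(Gcodetools for Inkscape — laser output)
G21
G90
G00 X300.88 Y62.55
M3 S650
G01 X291.10 Y66.32 F2226
G01 X265.80 Y86.31
G01 X235.95 Y113.46
G01 X212.51 Y138.75
G01 X206.46 Y153.15
M5
G00 X55.90 Y89.56
M3 S138
G01 X51.94 Y101.76 F3017
G01 X41.56 Y109.30
G01 X28.72 Y109.30
G01 X18.34 Y101.76
G01 X14.38 Y89.56
G01 X18.34 Y77.36
G01 X28.72 Y69.82
G01 X41.56 Y69.82
G01 X51.94 Y77.36
G01 X55.90 Y89.56
M5
G00 X0.00 Y0.00

Since the viewBox matches the mm dimensions, user units are millimetres directly. The only transform is the Y-flip y_m = 176.71 − y_svg.

Shape 1 is a cubic bezier drawn with `<path>`. Its stroke #ff0000 means score at S650, F2226. After flipping Y the toolpath is (300.88,62.55) → (291.10,66.32) → (265.80,86.31) → (235.95,113.46) → (212.51,138.75) → (206.46,153.15).

Shape 2 is a circle drawn with `<circle>`. Its stroke #ff8800 means engrave at S138, F3017. After flipping Y the toolpath is (55.90,89.56) → (51.94,101.76) → (41.56,109.30) → (28.72,109.30) → (18.34,101.76) → (14.38,89.56) → (18.34,77.36) → (28.72,69.82) → (41.56,69.82) → (51.94,77.36) → (55.90,89.56), returning to the start.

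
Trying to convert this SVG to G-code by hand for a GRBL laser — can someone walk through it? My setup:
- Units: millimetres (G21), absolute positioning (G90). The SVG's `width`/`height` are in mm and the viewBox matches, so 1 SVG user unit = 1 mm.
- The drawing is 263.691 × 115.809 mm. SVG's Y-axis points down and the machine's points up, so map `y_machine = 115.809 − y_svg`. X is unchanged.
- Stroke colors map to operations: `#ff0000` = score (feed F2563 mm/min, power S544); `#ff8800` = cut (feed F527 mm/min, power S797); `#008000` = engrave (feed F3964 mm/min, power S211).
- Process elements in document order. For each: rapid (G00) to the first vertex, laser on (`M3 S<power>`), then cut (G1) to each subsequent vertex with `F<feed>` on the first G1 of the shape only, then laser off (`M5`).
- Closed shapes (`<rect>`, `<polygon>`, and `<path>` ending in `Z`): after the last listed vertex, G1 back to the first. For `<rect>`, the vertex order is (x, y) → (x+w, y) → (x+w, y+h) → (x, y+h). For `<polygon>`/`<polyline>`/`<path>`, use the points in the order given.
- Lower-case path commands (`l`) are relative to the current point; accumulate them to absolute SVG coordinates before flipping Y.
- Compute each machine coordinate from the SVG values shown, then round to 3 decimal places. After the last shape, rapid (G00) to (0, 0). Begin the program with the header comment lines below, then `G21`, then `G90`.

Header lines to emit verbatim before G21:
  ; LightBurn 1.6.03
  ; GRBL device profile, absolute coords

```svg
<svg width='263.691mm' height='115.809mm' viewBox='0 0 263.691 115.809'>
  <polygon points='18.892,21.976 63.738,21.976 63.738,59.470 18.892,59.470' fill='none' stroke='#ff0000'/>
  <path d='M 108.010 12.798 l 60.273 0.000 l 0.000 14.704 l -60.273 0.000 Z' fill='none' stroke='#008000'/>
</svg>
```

; LightBurn 1.6.03
; GRBL device profile, absolute coords
G21
G90
G00 X18.892 Y93.833
M3 S544
G1 X63.738 Y93.833 F2563
G1 X63.738 Y56.339
G1 X18.892 Y56.339
G1 X18.892 Y93.833
M5
G00 X108.010 Y103.011
M3 S211
G1 X168.283 Y103.011 F3964
G1 X168.283 Y88.307
G1 X108.010 Y88.307
G1 X108.010 Y103.011
M5
G00 X0.000 Y0.000

Since the viewBox matches the mm dimensions, user units are millimetres directly. The only transform is the Y-flip y_m = 115.809 − y_svg.

Shape 1 is a rectangle drawn with `<polygon>`. Its stroke #ff0000 means score at S544, F2563. After flipping Y the toolpath is (18.892,93.833) → (63.738,93.833) → (63.738,56.339) → (18.892,56.339) → (18.892,93.833), returning to the start.

Shape 2 is a rectangle drawn with `<path>`. Its stroke #008000 means engrave at S211, F3964. After flipping Y the toolpath is (108.010,103.011) → (168.283,103.011) → (168.283,88.307) → (108.010,88.307) → (108.010,103.011), returning to the start.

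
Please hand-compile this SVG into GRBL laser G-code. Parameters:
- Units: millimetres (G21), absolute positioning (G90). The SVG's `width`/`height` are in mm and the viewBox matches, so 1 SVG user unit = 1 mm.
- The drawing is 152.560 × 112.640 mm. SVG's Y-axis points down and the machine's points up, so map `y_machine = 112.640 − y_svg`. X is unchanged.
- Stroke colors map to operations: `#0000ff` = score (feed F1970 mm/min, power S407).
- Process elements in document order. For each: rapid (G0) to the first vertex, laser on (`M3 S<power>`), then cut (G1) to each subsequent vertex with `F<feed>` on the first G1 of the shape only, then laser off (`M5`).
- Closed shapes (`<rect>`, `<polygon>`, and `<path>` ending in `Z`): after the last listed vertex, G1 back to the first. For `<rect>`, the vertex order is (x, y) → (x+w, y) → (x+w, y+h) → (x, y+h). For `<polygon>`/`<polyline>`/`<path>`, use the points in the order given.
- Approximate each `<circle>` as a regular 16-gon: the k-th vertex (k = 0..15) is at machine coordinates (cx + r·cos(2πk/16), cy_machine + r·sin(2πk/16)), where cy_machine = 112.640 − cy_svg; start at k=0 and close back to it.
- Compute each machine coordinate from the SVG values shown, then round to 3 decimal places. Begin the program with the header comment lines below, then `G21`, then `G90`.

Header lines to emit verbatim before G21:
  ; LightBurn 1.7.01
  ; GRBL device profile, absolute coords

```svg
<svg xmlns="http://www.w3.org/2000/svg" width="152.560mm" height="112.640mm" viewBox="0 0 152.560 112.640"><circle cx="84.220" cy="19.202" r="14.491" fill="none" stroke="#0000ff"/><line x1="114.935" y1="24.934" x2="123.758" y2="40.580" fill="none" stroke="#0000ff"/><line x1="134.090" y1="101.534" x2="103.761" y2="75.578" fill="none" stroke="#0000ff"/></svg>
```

Since the viewBox matches the mm dimensions, user units are millimetres directly. The only transform is the Y-flip y_m = 112.640 − y_svg.

Shape 1 is a circle drawn with `<circle>`. Its stroke #0000ff means score at S407, F1970. After flipping Y the toolpath is (98.711,93.438) → (97.608,98.983) → (94.467,103.685) → (89.765,106.826) → (84.220,107.929) → (78.675,106.826) → (73.973,103.685) → (70.832,98.983) → (69.729,93.438) → (70.832,87.893) → (73.973,83.191) → (78.675,80.050) → (84.220,78.947) → (89.765,80.050) → (94.467,83.191) → (97.608,87.893) → (98.711,93.438), returning to the start.

Shape 2 is a line segment drawn with `<line>`. Its stroke #0000ff means score at S407, F1970. After flipping Y the toolpath is (114.935,87.706) → (123.758,72.060).

Shape 3 is a line segment drawn with `<line>`. Its stroke #0000ff means score at S407, F1970. After flipping Y the toolpath is (134.090,11.106) → (103.761,37.062).

; LightBurn 1.7.01
; GRBL device profile, absolute coords
G21
G90
G0 X98.711 Y93.438
M3 S407
G1 X97.608 Y98.983 F1970
G1 X94.467 Y103.685
G1 X89.765 Y106.826
G1 X84.220 Y107.929
G1 X78.675 Y106.826
G1 X73.973 Y103.685
G1 X70.832 Y98.983
G1 X69.729 Y93.438
G1 X70.832 Y87.893
G1 X73.973 Y83.191
G1 X78.675 Y80.050
G1 X84.220 Y78.947
G1 X89.765 Y80.050
G1 X94.467 Y83.191
G1 X97.608 Y87.893
G1 X98.711 Y93.438
M5
G0 X114.935 Y87.706
M3 S407
G1 X123.758 Y72.060 F1970
M5
G0 X134.090 Y11.106
M3 S407
G1 X103.761 Y37.062 F1970
M5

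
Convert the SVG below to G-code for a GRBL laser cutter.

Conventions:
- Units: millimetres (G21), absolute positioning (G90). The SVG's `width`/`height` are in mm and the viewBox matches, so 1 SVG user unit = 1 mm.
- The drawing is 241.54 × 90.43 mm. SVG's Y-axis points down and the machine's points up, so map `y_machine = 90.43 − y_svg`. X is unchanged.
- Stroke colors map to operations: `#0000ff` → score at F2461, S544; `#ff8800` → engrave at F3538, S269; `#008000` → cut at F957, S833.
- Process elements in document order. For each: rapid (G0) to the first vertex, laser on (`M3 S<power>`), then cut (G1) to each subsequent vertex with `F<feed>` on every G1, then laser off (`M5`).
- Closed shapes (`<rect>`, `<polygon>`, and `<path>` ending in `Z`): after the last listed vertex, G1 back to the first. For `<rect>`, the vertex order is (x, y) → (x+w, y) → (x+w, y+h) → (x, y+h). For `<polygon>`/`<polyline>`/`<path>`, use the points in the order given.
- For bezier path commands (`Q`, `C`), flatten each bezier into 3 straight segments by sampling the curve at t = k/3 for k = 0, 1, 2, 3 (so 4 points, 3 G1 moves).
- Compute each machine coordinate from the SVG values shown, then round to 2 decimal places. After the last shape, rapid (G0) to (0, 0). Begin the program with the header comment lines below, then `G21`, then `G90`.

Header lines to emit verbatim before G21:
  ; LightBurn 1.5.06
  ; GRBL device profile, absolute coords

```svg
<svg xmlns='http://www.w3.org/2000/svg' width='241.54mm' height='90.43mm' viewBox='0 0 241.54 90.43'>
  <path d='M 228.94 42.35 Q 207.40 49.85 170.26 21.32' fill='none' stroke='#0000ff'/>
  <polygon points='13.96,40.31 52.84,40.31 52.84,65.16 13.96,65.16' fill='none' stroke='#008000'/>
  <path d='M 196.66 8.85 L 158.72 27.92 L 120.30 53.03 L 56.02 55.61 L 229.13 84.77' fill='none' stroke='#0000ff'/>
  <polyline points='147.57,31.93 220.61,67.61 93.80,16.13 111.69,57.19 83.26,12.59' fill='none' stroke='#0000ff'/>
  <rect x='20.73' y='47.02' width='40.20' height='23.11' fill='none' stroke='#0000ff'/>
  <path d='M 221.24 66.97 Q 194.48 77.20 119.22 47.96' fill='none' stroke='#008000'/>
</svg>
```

; LightBurn 1.5.06
; GRBL device profile, absolute coords
G21
G90
G0 X228.94 Y48.08
M3 S544
G1 X212.85 Y47.08 F2461
G1 X193.29 Y54.09 F2461
G1 X170.26 Y69.11 F2461
M5
G0 X13.96 Y50.12
M3 S833
G1 X52.84 Y50.12 F957
G1 X52.84 Y25.27 F957
G1 X13.96 Y25.27 F957
G1 X13.96 Y50.12 F957
M5
G0 X196.66 Y81.58
M3 S544
G1 X158.72 Y62.51 F2461
G1 X120.30 Y37.40 F2461
G1 X56.02 Y34.82 F2461
G1 X229.13 Y5.66 F2461
M5
G0 X147.57 Y58.50
M3 S544
G1 X220.61 Y22.82 F2461
G1 X93.80 Y74.30 F2461
G1 X111.69 Y33.24 F2461
G1 X83.26 Y77.84 F2461
M5
G0 X20.73 Y43.41
M3 S544
G1 X60.93 Y43.41 F2461
G1 X60.93 Y20.30 F2461
G1 X20.73 Y20.30 F2461
G1 X20.73 Y43.41 F2461
M5
G0 X221.24 Y23.46
M3 S833
G1 X198.01 Y21.03 F957
G1 X164.00 Y27.36 F957
G1 X119.22 Y42.47 F957
M5
G0 X0.00 Y0.00

1 u = 1 mm; y_m = 90.43 − y.

[1] `<path>` quadratic bezier, #0000ff→score S544 F2461: (228.94,48.08) → (212.85,47.08) → (193.29,54.09) → (170.26,69.11)

[2] `<polygon>` rectangle, #008000→cut S833 F957: (13.96,50.12) → (52.84,50.12) → (52.84,25.27) → (13.96,25.27) → (13.96,50.12) (closed)

[3] `<path>` open polyline, #0000ff→score S544 F2461: (196.66,81.58) → (158.72,62.51) → (120.30,37.40) → (56.02,34.82) → (229.13,5.66)

[4] `<polyline>` open polyline, #0000ff→score S544 F2461: (147.57,58.50) → (220.61,22.82) → (93.80,74.30) → (111.69,33.24) → (83.26,77.84)

[5] `<rect>` rectangle, #0000ff→score S544 F2461: (20.73,43.41) → (60.93,43.41) → (60.93,20.30) → (20.73,20.30) → (20.73,43.41) (closed)

[6] `<path>` quadratic bezier, #008000→cut S833 F957: (221.24,23.46) → (198.01,21.03) → (164.00,27.36) → (119.22,42.47)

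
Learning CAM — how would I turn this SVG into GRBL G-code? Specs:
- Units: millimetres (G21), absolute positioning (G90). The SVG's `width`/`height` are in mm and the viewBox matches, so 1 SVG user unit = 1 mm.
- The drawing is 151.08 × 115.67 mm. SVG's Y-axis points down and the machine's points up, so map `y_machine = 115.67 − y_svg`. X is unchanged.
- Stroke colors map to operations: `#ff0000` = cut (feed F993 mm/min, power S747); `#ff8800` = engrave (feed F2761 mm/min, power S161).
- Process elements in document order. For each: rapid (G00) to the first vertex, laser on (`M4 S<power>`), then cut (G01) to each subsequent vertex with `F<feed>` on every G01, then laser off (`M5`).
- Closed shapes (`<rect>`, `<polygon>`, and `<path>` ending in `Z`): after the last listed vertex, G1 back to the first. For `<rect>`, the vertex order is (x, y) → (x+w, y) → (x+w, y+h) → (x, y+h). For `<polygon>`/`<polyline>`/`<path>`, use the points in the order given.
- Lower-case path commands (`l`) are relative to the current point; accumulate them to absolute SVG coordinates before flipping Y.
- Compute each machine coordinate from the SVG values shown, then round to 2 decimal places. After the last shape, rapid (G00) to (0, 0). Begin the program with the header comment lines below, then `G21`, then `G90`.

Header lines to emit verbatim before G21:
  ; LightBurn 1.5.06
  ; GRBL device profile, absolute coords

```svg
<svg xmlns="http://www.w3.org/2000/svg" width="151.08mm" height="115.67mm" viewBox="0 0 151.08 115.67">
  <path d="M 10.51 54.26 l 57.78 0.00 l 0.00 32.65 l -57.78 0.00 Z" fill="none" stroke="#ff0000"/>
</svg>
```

; LightBurn 1.5.06
; GRBL device profile, absolute coords
G21
G90
G00 X10.51 Y61.41
M4 S747
G01 X68.29 Y61.41 F993
G01 X68.29 Y28.76 F993
G01 X10.51 Y28.76 F993
G01 X10.51 Y61.41 F993
M5
G00 X0.00 Y0.00

Since the viewBox matches the mm dimensions, user units are millimetres directly. The only transform is the Y-flip y_m = 115.67 − y_svg.

Shape 1 is a rectangle drawn with `<path>`. Its stroke #ff0000 means cut at S747, F993. After flipping Y the toolpath is (10.51,61.41) → (68.29,61.41) → (68.29,28.76) → (10.51,28.76) → (10.51,61.41), returning to the start.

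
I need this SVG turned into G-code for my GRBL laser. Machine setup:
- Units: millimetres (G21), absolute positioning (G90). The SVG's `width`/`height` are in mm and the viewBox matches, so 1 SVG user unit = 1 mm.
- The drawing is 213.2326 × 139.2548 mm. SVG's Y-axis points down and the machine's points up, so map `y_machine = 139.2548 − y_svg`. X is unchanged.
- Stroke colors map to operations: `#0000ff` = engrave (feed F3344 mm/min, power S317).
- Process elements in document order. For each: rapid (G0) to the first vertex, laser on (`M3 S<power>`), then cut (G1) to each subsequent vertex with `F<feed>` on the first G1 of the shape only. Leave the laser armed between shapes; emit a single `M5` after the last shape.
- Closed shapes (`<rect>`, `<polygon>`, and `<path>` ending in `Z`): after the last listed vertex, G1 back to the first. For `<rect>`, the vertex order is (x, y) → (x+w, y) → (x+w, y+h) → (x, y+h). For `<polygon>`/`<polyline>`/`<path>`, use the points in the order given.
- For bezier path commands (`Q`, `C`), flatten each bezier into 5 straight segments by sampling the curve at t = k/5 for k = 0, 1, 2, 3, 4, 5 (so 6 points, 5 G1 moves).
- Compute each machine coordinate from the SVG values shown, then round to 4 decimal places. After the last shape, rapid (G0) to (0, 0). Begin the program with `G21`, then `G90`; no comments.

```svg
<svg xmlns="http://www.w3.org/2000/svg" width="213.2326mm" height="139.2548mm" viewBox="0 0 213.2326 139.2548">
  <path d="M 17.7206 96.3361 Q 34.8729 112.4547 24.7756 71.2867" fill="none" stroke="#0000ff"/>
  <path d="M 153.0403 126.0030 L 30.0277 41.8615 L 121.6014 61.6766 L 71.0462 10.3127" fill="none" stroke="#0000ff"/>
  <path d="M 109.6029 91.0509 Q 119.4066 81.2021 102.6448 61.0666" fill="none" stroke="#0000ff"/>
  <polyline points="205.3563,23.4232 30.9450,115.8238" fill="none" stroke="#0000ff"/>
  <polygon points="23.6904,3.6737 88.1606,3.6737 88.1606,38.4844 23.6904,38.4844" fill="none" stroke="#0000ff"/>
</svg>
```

G21
G90
G0 X17.7206 Y42.9187
M3 S317
G1 X23.4915 Y38.7627 F3344
G1 X27.0825 Y39.1897
G1 X28.4935 Y44.1996
G1 X27.7245 Y53.7924
G1 X24.7756 Y67.9681
G0 X153.0403 Y13.2518
M3 S317
G1 X30.0277 Y97.3933 F3344
G1 X121.6014 Y77.5782
G1 X71.0462 Y128.9421
G0 X109.6029 Y48.2039
M3 S317
G1 X112.4618 Y52.5549 F3344
G1 X113.1954 Y57.7288
G1 X111.8038 Y63.7257
G1 X108.2869 Y70.5455
G1 X102.6448 Y78.1882
G0 X205.3563 Y115.8316
M3 S317
G1 X30.9450 Y23.4310 F3344
G0 X23.6904 Y135.5811
M3 S317
G1 X88.1606 Y135.5811 F3344
G1 X88.1606 Y100.7704
G1 X23.6904 Y100.7704
G1 X23.6904 Y135.5811
M5
G0 X0.0000 Y0.0000

1 u = 1 mm; y_m = 139.2548 − y.

[1] `<path>` quadratic bezier, #0000ff→engrave S317 F3344: (17.7206,42.9187) → (23.4915,38.7627) → (27.0825,39.1897) → (28.4935,44.1996) → (27.7245,53.7924) → (24.7756,67.9681)

[2] `<path>` open polyline, #0000ff→engrave S317 F3344: (153.0403,13.2518) → (30.0277,97.3933) → (121.6014,77.5782) → (71.0462,128.9421)

[3] `<path>` quadratic bezier, #0000ff→engrave S317 F3344: (109.6029,48.2039) → (112.4618,52.5549) → (113.1954,57.7288) → (111.8038,63.7257) → (108.2869,70.5455) → (102.6448,78.1882)

[4] `<polyline>` line segment, #0000ff→engrave S317 F3344: (205.3563,115.8316) → (30.9450,23.4310)

[5] `<polygon>` rectangle, #0000ff→engrave S317 F3344: (23.6904,135.5811) → (88.1606,135.5811) → (88.1606,100.7704) → (23.6904,100.7704) → (23.6904,135.5811) (closed)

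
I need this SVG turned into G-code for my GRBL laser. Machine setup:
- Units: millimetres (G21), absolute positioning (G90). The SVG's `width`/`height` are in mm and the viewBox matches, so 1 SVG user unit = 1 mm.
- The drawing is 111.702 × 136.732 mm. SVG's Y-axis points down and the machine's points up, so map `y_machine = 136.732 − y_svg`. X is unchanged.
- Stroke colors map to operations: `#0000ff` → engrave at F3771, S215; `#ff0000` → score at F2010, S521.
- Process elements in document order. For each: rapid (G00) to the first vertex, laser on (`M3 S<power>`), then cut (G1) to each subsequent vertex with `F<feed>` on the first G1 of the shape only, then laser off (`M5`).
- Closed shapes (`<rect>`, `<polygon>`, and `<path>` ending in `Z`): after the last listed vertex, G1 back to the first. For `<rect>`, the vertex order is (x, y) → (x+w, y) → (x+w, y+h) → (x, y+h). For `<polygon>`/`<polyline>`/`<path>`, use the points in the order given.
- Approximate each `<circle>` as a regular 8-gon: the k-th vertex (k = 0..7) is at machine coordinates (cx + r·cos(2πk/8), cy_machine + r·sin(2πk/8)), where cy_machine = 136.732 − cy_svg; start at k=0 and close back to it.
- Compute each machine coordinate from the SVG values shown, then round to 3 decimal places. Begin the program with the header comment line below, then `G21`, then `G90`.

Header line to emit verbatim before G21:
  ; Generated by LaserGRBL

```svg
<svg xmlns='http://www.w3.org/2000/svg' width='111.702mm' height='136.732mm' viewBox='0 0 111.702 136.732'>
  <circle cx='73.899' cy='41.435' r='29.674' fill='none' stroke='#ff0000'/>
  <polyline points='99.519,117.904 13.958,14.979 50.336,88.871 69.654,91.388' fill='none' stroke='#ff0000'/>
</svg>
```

1 u = 1 mm; y_m = 136.732 − y.

[1] `<circle>` circle, #ff0000→score S521 F2010: (103.573,95.297) → (94.882,116.280) → (73.899,124.971) → (52.916,116.280) → (44.225,95.297) → (52.916,74.314) → (73.899,65.623) → (94.882,74.314) → (103.573,95.297) (closed)

[2] `<polyline>` open polyline, #ff0000→score S521 F2010: (99.519,18.828) → (13.958,121.753) → (50.336,47.861) → (69.654,45.344)

; Generated by LaserGRBL
G21
G90
G00 X103.573 Y95.297
M3 S521
G1 X94.882 Y116.280 F2010
G1 X73.899 Y124.971
G1 X52.916 Y116.280
G1 X44.225 Y95.297
G1 X52.916 Y74.314
G1 X73.899 Y65.623
G1 X94.882 Y74.314
G1 X103.573 Y95.297
M5
G00 X99.519 Y18.828
M3 S521
G1 X13.958 Y121.753 F2010
G1 X50.336 Y47.861
G1 X69.654 Y45.344
M5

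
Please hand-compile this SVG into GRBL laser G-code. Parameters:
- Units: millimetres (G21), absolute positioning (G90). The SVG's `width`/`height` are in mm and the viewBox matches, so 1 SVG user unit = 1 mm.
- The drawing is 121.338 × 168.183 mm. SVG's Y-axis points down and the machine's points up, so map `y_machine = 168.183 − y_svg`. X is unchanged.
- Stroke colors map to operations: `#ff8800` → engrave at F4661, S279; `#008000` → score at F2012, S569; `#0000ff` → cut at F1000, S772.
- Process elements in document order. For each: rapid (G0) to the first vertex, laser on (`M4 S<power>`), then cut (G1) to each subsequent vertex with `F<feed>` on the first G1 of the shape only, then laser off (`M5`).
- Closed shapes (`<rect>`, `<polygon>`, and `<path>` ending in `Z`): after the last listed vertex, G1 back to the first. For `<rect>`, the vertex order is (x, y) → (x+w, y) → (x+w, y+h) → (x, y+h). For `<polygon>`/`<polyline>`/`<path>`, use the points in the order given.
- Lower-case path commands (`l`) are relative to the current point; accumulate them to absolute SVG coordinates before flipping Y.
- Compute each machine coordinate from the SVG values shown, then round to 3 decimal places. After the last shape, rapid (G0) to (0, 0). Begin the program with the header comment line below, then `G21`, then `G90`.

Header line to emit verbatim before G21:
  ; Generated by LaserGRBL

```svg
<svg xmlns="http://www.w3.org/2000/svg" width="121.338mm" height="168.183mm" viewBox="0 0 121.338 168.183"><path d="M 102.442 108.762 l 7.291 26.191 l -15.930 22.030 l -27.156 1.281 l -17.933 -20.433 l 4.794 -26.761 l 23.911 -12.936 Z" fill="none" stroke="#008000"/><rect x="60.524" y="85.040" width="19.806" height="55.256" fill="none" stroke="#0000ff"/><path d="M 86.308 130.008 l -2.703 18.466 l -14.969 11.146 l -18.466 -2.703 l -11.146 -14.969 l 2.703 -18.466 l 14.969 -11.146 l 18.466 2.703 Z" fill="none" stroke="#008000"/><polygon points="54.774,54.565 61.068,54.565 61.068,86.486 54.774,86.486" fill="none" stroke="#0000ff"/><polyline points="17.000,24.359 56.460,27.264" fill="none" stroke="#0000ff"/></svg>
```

; Generated by LaserGRBL
G21
G90
G0 X102.442 Y59.421
M4 S569
G1 X109.733 Y33.230 F2012
G1 X93.803 Y11.200
G1 X66.647 Y9.919
G1 X48.714 Y30.352
G1 X53.508 Y57.113
G1 X77.419 Y70.049
G1 X102.442 Y59.421
M5
G0 X60.524 Y83.143
M4 S772
G1 X80.330 Y83.143 F1000
G1 X80.330 Y27.887
G1 X60.524 Y27.887
G1 X60.524 Y83.143
M5
G0 X86.308 Y38.175
M4 S569
G1 X83.605 Y19.709 F2012
G1 X68.636 Y8.563
G1 X50.170 Y11.266
G1 X39.024 Y26.235
G1 X41.727 Y44.701
G1 X56.696 Y55.847
G1 X75.162 Y53.144
G1 X86.308 Y38.175
M5
G0 X54.774 Y113.618
M4 S772
G1 X61.068 Y113.618 F1000
G1 X61.068 Y81.697
G1 X54.774 Y81.697
G1 X54.774 Y113.618
M5
G0 X17.000 Y143.824
M4 S772
G1 X56.460 Y140.919 F1000
M5
G0 X0.000 Y0.000

Since the viewBox matches the mm dimensions, user units are millimetres directly. The only transform is the Y-flip y_m = 168.183 − y_svg.

Shape 1 is a regular polygon drawn with `<path>`. Its stroke #008000 means score at S569, F2012. After flipping Y the toolpath is (102.442,59.421) → (109.733,33.230) → (93.803,11.200) → (66.647,9.919) → (48.714,30.352) → (53.508,57.113) → (77.419,70.049) → (102.442,59.421), returning to the start.

Shape 2 is a rectangle drawn with `<rect>`. Its stroke #0000ff means cut at S772, F1000. After flipping Y the toolpath is (60.524,83.143) → (80.330,83.143) → (80.330,27.887) → (60.524,27.887) → (60.524,83.143), returning to the start.

Shape 3 is a regular polygon drawn with `<path>`. Its stroke #008000 means score at S569, F2012. After flipping Y the toolpath is (86.308,38.175) → (83.605,19.709) → (68.636,8.563) → (50.170,11.266) → (39.024,26.235) → (41.727,44.701) → (56.696,55.847) → (75.162,53.144) → (86.308,38.175), returning to the start.

Shape 4 is a rectangle drawn with `<polygon>`. Its stroke #0000ff means cut at S772, F1000. After flipping Y the toolpath is (54.774,113.618) → (61.068,113.618) → (61.068,81.697) → (54.774,81.697) → (54.774,113.618), returning to the start.

Shape 5 is a line segment drawn with `<polyline>`. Its stroke #0000ff means cut at S772, F1000. After flipping Y the toolpath is (17.000,143.824) → (56.460,140.919).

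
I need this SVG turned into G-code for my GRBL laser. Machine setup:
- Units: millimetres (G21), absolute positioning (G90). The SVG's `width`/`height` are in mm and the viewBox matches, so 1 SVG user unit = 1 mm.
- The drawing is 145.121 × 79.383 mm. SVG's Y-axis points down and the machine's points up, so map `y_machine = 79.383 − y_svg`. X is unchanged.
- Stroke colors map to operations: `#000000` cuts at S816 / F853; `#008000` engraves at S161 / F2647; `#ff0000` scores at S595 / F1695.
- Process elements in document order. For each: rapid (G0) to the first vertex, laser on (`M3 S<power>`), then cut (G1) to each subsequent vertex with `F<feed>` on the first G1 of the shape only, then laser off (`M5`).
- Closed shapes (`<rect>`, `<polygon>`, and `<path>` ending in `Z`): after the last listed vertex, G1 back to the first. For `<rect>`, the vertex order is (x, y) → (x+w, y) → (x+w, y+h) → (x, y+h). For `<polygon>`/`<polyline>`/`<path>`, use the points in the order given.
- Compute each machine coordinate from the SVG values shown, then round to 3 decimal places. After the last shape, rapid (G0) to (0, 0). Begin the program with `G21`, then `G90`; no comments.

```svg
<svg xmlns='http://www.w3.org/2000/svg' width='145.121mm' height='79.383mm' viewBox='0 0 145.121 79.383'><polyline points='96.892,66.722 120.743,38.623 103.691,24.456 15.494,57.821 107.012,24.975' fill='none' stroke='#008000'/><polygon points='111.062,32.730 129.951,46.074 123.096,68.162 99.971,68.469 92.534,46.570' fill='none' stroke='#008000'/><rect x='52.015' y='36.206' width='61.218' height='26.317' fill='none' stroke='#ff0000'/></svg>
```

1 u = 1 mm; y_m = 79.383 − y.

[1] `<polyline>` open polyline, #008000→engrave S161 F2647: (96.892,12.661) → (120.743,40.760) → (103.691,54.927) → (15.494,21.562) → (107.012,54.408)

[2] `<polygon>` regular polygon, #008000→engrave S161 F2647: (111.062,46.653) → (129.951,33.309) → (123.096,11.221) → (99.971,10.914) → (92.534,32.813) → (111.062,46.653) (closed)

[3] `<rect>` rectangle, #ff0000→score S595 F1695: (52.015,43.177) → (113.233,43.177) → (113.233,16.860) → (52.015,16.860) → (52.015,43.177) (closed)

G21
G90
G0 X96.892 Y12.661
M3 S161
G1 X120.743 Y40.760 F2647
G1 X103.691 Y54.927
G1 X15.494 Y21.562
G1 X107.012 Y54.408
M5
G0 X111.062 Y46.653
M3 S161
G1 X129.951 Y33.309 F2647
G1 X123.096 Y11.221
G1 X99.971 Y10.914
G1 X92.534 Y32.813
G1 X111.062 Y46.653
M5
G0 X52.015 Y43.177
M3 S595
G1 X113.233 Y43.177 F1695
G1 X113.233 Y16.860
G1 X52.015 Y16.860
G1 X52.015 Y43.177
M5
G0 X0.000 Y0.000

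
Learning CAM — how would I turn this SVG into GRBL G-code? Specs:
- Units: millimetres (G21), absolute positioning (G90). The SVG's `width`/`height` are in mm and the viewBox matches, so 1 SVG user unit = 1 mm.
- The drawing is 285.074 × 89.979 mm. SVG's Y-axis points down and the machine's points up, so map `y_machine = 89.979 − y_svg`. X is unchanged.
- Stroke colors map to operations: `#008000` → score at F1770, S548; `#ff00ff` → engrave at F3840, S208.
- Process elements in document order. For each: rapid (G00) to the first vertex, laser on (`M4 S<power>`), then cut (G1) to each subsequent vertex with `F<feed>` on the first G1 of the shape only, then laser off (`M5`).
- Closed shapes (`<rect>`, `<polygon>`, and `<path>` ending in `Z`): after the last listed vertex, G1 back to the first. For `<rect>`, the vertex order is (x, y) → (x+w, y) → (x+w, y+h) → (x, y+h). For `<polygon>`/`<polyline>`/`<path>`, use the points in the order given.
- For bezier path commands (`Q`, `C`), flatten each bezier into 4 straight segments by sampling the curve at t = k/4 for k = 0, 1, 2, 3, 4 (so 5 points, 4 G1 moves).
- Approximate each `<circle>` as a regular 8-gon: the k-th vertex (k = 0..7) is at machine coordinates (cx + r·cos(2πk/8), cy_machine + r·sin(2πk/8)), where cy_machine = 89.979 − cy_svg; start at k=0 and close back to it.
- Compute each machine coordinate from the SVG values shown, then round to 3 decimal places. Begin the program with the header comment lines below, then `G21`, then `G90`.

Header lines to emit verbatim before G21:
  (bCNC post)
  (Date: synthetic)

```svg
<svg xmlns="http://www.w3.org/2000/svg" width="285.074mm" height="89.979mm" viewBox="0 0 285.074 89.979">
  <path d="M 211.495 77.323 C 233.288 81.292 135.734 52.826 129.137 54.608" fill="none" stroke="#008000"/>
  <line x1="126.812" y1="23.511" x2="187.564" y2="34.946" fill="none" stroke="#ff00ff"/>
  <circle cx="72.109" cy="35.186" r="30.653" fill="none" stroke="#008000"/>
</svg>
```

(bCNC post)
(Date: synthetic)
G21
G90
G00 X211.495 Y12.656
M4 S548
G1 X208.748 Y14.781 F1770
G1 X180.962 Y23.193
G1 X147.853 Y32.015
G1 X129.137 Y35.371
M5
G00 X126.812 Y66.468
M4 S208
G1 X187.564 Y55.033 F3840
M5
G00 X102.762 Y54.793
M4 S548
G1 X93.784 Y76.468 F1770
G1 X72.109 Y85.446
G1 X50.434 Y76.468
G1 X41.456 Y54.793
G1 X50.434 Y33.118
G1 X72.109 Y24.140
G1 X93.784 Y33.118
G1 X102.762 Y54.793
M5

Since the viewBox matches the mm dimensions, user units are millimetres directly. The only transform is the Y-flip y_m = 89.979 − y_svg.

Shape 1 is a cubic bezier drawn with `<path>`. Its stroke #008000 means score at S548, F1770. After flipping Y the toolpath is (211.495,12.656) → (208.748,14.781) → (180.962,23.193) → (147.853,32.015) → (129.137,35.371).

Shape 2 is a line segment drawn with `<line>`. Its stroke #ff00ff means engrave at S208, F3840. After flipping Y the toolpath is (126.812,66.468) → (187.564,55.033).

Shape 3 is a circle drawn with `<circle>`. Its stroke #008000 means score at S548, F1770. After flipping Y the toolpath is (102.762,54.793) → (93.784,76.468) → (72.109,85.446) → (50.434,76.468) → (41.456,54.793) → (50.434,33.118) → (72.109,24.140) → (93.784,33.118) → (102.762,54.793), returning to the start.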